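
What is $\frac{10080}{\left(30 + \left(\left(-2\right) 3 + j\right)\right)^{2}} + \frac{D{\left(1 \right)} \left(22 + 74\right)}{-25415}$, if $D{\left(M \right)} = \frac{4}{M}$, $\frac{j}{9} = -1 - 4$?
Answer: $\frac{4063712}{177905} \approx 22.842$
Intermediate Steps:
$j = -45$ ($j = 9 \left(-1 - 4\right) = 9 \left(-5\right) = -45$)
$\frac{10080}{\left(30 + \left(\left(-2\right) 3 + j\right)\right)^{2}} + \frac{D{\left(1 \right)} \left(22 + 74\right)}{-25415} = \frac{10080}{\left(30 - 51\right)^{2}} + \frac{\frac{4}{1} \left(22 + 74\right)}{-25415} = \frac{10080}{\left(30 - 51\right)^{2}} + 4 \cdot 1 \cdot 96 \left(- \frac{1}{25415}\right) = \frac{10080}{\left(30 - 51\right)^{2}} + 4 \cdot 96 \left(- \frac{1}{25415}\right) = \frac{10080}{\left(-21\right)^{2}} + 384 \left(- \frac{1}{25415}\right) = \frac{10080}{441} - \frac{384}{25415} = 10080 \cdot \frac{1}{441} - \frac{384}{25415} = \frac{160}{7} - \frac{384}{25415} = \frac{4063712}{177905}$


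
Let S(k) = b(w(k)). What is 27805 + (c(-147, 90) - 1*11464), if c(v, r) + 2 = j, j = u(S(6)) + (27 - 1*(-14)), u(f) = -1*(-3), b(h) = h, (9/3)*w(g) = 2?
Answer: 16383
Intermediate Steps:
w(g) = ⅔ (w(g) = (⅓)*2 = ⅔)
S(k) = ⅔
u(f) = 3
j = 44 (j = 3 + (27 - 1*(-14)) = 3 + (27 + 14) = 3 + 41 = 44)
c(v, r) = 42 (c(v, r) = -2 + 44 = 42)
27805 + (c(-147, 90) - 1*11464) = 27805 + (42 - 1*11464) = 27805 + (42 - 11464) = 27805 - 11422 = 16383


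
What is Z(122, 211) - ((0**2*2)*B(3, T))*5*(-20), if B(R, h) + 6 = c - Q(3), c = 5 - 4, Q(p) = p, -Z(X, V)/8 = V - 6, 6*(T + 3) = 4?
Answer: -1640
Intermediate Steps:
T = -7/3 (T = -3 + (1/6)*4 = -3 + 2/3 = -7/3 ≈ -2.3333)
Z(X, V) = 48 - 8*V (Z(X, V) = -8*(V - 6) = -8*(-6 + V) = 48 - 8*V)
c = 1
B(R, h) = -8 (B(R, h) = -6 + (1 - 1*3) = -6 + (1 - 3) = -6 - 2 = -8)
Z(122, 211) - ((0**2*2)*B(3, T))*5*(-20) = (48 - 8*211) - ((0**2*2)*(-8))*5*(-20) = (48 - 1688) - ((0*2)*(-8))*5*(-20) = -1640 - (0*(-8))*5*(-20) = -1640 - 0*5*(-20) = -1640 - 0*(-20) = -1640 - 1*0 = -1640 + 0 = -1640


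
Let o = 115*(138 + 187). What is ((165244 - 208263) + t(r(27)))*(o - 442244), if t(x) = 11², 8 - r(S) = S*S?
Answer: 17368070362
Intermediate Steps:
r(S) = 8 - S² (r(S) = 8 - S*S = 8 - S²)
t(x) = 121
o = 37375 (o = 115*325 = 37375)
((165244 - 208263) + t(r(27)))*(o - 442244) = ((165244 - 208263) + 121)*(37375 - 442244) = (-43019 + 121)*(-404869) = -42898*(-404869) = 17368070362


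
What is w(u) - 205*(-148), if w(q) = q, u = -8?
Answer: 30332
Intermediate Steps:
w(u) - 205*(-148) = -8 - 205*(-148) = -8 + 30340 = 30332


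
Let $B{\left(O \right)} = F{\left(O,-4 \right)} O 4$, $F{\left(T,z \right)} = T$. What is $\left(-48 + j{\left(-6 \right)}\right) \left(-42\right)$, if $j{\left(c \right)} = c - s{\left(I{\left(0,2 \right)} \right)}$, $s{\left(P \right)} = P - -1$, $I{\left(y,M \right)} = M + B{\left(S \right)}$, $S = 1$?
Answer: $2562$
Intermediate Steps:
$B{\left(O \right)} = 4 O^{2}$ ($B{\left(O \right)} = O O 4 = O^{2} \cdot 4 = 4 O^{2}$)
$I{\left(y,M \right)} = 4 + M$ ($I{\left(y,M \right)} = M + 4 \cdot 1^{2} = M + 4 \cdot 1 = M + 4 = 4 + M$)
$s{\left(P \right)} = 1 + P$ ($s{\left(P \right)} = P + 1 = 1 + P$)
$j{\left(c \right)} = -7 + c$ ($j{\left(c \right)} = c - \left(1 + \left(4 + 2\right)\right) = c - \left(1 + 6\right) = c - 7 = -7 + c$)
$\left(-48 + j{\left(-6 \right)}\right) \left(-42\right) = \left(-48 - 13\right) \left(-42\right) = \left(-61\right) \left(-42\right) = 2562$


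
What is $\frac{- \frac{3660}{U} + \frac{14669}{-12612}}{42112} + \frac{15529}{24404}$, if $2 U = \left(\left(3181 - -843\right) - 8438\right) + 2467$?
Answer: $\frac{191188631409665}{300425997239808} \approx 0.63639$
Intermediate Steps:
$U = - \frac{1947}{2}$ ($U = \frac{\left(\left(3181 - -843\right) - 8438\right) + 2467}{2} = \frac{\left(\left(3181 + 843\right) - 8438\right) + 2467}{2} = \frac{\left(4024 - 8438\right) + 2467}{2} = \frac{-4414 + 2467}{2} = \frac{1}{2} \left(-1947\right) = - \frac{1947}{2} \approx -973.5$)
$\frac{- \frac{3660}{U} + \frac{14669}{-12612}}{42112} + \frac{15529}{24404} = \frac{- \frac{3660}{- \frac{1947}{2}} + \frac{14669}{-12612}}{42112} + \frac{15529}{24404} = \left(\left(-3660\right) \left(- \frac{2}{1947}\right) + 14669 \left(- \frac{1}{12612}\right)\right) \frac{1}{42112} + 15529 \cdot \frac{1}{24404} = \left(\frac{2440}{649} - \frac{14669}{12612}\right) \frac{1}{42112} + \frac{15529}{24404} = \frac{21253099}{8185188} \cdot \frac{1}{42112} + \frac{15529}{24404} = \frac{3036157}{49242091008} + \frac{15529}{24404} = \frac{191188631409665}{300425997239808}$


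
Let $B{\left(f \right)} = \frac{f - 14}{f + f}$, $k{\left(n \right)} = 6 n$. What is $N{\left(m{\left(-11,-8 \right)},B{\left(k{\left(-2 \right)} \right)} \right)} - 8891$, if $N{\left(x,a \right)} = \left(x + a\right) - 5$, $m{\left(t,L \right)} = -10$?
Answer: $- \frac{106859}{12} \approx -8904.9$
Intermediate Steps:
$B{\left(f \right)} = \frac{-14 + f}{2 f}$
$N{\left(x,a \right)} = -5 + a + x$ ($N{\left(x,a \right)} = \left(a + x\right) - 5 = -5 + a + x$)
$N{\left(m{\left(-11,-8 \right)},B{\left(k{\left(-2 \right)} \right)} \right)} - 8891 = \left(-5 + \frac{-14 + 6 \left(-2\right)}{2 \cdot 6 \left(-2\right)} - 10\right) - 8891 = \left(-5 + \frac{-14 - 12}{2 \left(-12\right)} - 10\right) - 8891 = \left(-5 + \frac{1}{2} \left(- \frac{1}{12}\right) \left(-26\right) - 10\right) - 8891 = \left(-5 + \frac{13}{12} - 10\right) - 8891 = - \frac{167}{12} - 8891 = - \frac{106859}{12}$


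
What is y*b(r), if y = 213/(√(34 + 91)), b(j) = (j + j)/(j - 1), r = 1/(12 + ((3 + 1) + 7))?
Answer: -213*√5/275 ≈ -1.7319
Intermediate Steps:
r = 1/23 (r = 1/(12 + (4 + 7)) = 1/(12 + 11) = 1/23 ≈ 0.043478)
b(j) = 2*j/(-1 + j) (b(j) = (2*j)/(-1 + j) = 2*j/(-1 + j))
y = 213*√5/25 (y = 213/(√125) = 213/((5*√5)) = 213*(√5/25) = 213*√5/25 ≈ 19.051)
y*b(r) = (213*√5/25)*(2*(1/23)/(-1 + 1/23)) = (213*√5/25)*(2*(1/23)/(-22/23)) = (213*√5/25)*(2*(1/23)*(-23/22)) = (213*√5/25)*(-1/11) = -213*√5/275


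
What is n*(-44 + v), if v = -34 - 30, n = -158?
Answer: 17064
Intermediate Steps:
v = -64
n*(-44 + v) = -158*(-44 - 64) = -158*(-108) = 17064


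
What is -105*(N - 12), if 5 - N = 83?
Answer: 9450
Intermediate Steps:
N = -78 (N = 5 - 1*83 = 5 - 83 = -78)
-105*(N - 12) = -105*(-78 - 12) = -105*(-90) = 9450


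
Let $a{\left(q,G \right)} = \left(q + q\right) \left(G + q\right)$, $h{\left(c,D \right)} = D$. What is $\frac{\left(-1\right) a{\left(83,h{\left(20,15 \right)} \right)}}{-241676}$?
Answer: $\frac{4067}{60419} \approx 0.067313$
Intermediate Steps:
$a{\left(q,G \right)} = 2 q \left(G + q\right)$
$\frac{\left(-1\right) a{\left(83,h{\left(20,15 \right)} \right)}}{-241676} = \frac{\left(-1\right) 2 \cdot 83 \left(15 + 83\right)}{-241676} = - 2 \cdot 83 \cdot 98 \left(- \frac{1}{241676}\right) = \left(-1\right) 16268 \left(- \frac{1}{241676}\right) = \left(-16268\right) \left(- \frac{1}{241676}\right) = \frac{4067}{60419}$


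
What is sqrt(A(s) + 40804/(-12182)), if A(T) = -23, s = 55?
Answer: I*sqrt(977575045)/6091 ≈ 5.1332*I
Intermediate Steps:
sqrt(A(s) + 40804/(-12182)) = sqrt(-23 + 40804/(-12182)) = sqrt(-23 + 40804*(-1/12182)) = sqrt(-23 - 20402/6091) = sqrt(-160495/6091) = I*sqrt(977575045)/6091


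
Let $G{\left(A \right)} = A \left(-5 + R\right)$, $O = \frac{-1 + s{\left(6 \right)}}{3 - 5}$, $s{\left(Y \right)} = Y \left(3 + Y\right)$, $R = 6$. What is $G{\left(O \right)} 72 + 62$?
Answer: $-1846$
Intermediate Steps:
$O = - \frac{53}{2}$ ($O = \frac{-1 + 6 \left(3 + 6\right)}{3 - 5} = \frac{-1 + 6 \cdot 9}{-2} = \left(-1 + 54\right) \left(- \frac{1}{2}\right) = 53 \left(- \frac{1}{2}\right) = - \frac{53}{2} \approx -26.5$)
$G{\left(A \right)} = A$ ($G{\left(A \right)} = A \left(-5 + 6\right) = A 1 = A$)
$G{\left(O \right)} 72 + 62 = \left(- \frac{53}{2}\right) 72 + 62 = -1908 + 62 = -1846$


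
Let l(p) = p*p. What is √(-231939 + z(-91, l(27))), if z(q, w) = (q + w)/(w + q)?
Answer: I*√231938 ≈ 481.6*I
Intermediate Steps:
l(p) = p²
z(q, w) = 1 (z(q, w) = (q + w)/(q + w) = 1)
√(-231939 + z(-91, l(27))) = √(-231939 + 1) = √(-231938) = I*√231938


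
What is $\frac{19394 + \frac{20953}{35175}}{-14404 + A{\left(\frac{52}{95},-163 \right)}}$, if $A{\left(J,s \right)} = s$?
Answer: $- \frac{682204903}{512394225} \approx -1.3314$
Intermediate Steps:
$\frac{19394 + \frac{20953}{35175}}{-14404 + A{\left(\frac{52}{95},-163 \right)}} = \frac{19394 + \frac{20953}{35175}}{-14404 - 163} = \frac{19394 + 20953 \cdot \frac{1}{35175}}{-14567} = \left(19394 + \frac{20953}{35175}\right) \left(- \frac{1}{14567}\right) = \frac{682204903}{35175} \left(- \frac{1}{14567}\right) = - \frac{682204903}{512394225}$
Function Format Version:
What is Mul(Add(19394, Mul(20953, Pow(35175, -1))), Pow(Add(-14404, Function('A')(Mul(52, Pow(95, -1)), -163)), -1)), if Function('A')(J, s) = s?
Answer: Rational(-682204903, 512394225) ≈ -1.3314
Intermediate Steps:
Mul(Add(19394, Mul(20953, Pow(35175, -1))), Pow(Add(-14404, Function('A')(Mul(52, Pow(95, -1)), -163)), -1)) = Mul(Add(19394, Mul(20953, Pow(35175, -1))), Pow(Add(-14404, -163), -1)) = Mul(Add(19394, Mul(20953, Rational(1, 35175))), Pow(-14567, -1)) = Mul(Add(19394, Rational(20953, 35175)), Rational(-1, 14567)) = Mul(Rational(682204903, 35175), Rational(-1, 14567)) = Rational(-682204903, 512394225)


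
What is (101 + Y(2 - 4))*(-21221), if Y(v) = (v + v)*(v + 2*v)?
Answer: -2652625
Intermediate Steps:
Y(v) = 6*v² (Y(v) = (2*v)*(3*v) = 6*v²)
(101 + Y(2 - 4))*(-21221) = (101 + 6*(2 - 4)²)*(-21221) = (101 + 6*(-2)²)*(-21221) = (101 + 6*4)*(-21221) = (101 + 24)*(-21221) = 125*(-21221) = -2652625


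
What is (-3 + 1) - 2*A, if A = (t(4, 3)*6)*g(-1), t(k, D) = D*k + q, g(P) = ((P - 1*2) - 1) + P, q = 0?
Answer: 718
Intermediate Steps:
g(P) = -3 + 2*P (g(P) = ((P - 2) - 1) + P = ((-2 + P) - 1) + P = (-3 + P) + P = -3 + 2*P)
t(k, D) = D*k (t(k, D) = D*k + 0 = D*k)
A = -360 (A = ((3*4)*6)*(-3 + 2*(-1)) = (12*6)*(-3 - 2) = 72*(-5) = -360)
(-3 + 1) - 2*A = (-3 + 1) - 2*(-360) = -2 + 720 = 718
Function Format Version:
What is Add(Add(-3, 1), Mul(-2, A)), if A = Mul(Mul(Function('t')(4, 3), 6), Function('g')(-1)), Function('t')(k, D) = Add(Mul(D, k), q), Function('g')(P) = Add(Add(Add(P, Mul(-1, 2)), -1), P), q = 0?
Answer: 718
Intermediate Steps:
Function('g')(P) = Add(-3, Mul(2, P)) (Function('g')(P) = Add(Add(Add(P, -2), -1), P) = Add(Add(Add(-2, P), -1), P) = Add(Add(-3, P), P) = Add(-3, Mul(2, P)))
Function('t')(k, D) = Mul(D, k) (Function('t')(k, D) = Add(Mul(D, k), 0) = Mul(D, k))
A = -360 (A = Mul(Mul(Mul(3, 4), 6), Add(-3, Mul(2, -1))) = Mul(Mul(12, 6), Add(-3, -2)) = Mul(72, -5) = -360)
Add(Add(-3, 1), Mul(-2, A)) = Add(Add(-3, 1), Mul(-2, -360)) = Add(-2, 720) = 718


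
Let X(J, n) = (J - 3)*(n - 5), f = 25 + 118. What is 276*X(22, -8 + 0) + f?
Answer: -68029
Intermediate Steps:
f = 143
X(J, n) = (-5 + n)*(-3 + J) (X(J, n) = (-3 + J)*(-5 + n) = (-5 + n)*(-3 + J))
276*X(22, -8 + 0) + f = 276*(15 - 5*22 - 3*(-8 + 0) + 22*(-8 + 0)) + 143 = 276*(15 - 110 - 3*(-8) + 22*(-8)) + 143 = 276*(15 - 110 + 24 - 176) + 143 = 276*(-247) + 143 = -68172 + 143 = -68029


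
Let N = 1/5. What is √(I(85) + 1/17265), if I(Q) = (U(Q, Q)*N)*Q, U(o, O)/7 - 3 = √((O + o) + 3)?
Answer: √(106414657590 + 35471546775*√173)/17265 ≈ 43.843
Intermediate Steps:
N = ⅕ ≈ 0.20000
U(o, O) = 21 + 7*√(3 + O + o) (U(o, O) = 21 + 7*√((O + o) + 3) = 21 + 7*√(3 + O + o))
I(Q) = Q*(21/5 + 7*√(3 + 2*Q)/5) (I(Q) = ((21 + 7*√(3 + Q + Q))*(⅕))*Q = ((21 + 7*√(3 + 2*Q))*(⅕))*Q = (21/5 + 7*√(3 + 2*Q)/5)*Q = Q*(21/5 + 7*√(3 + 2*Q)/5))
√(I(85) + 1/17265) = √((7/5)*85*(3 + √(3 + 2*85)) + 1/17265) = √((7/5)*85*(3 + √(3 + 170)) + 1/17265) = √((7/5)*85*(3 + √173) + 1/17265) = √((357 + 119*√173) + 1/17265) = √(6163606/17265 + 119*√173)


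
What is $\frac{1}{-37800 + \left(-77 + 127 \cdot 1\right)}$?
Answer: $- \frac{1}{37750} \approx -2.649 \cdot 10^{-5}$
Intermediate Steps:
$\frac{1}{-37800 + \left(-77 + 127 \cdot 1\right)} = \frac{1}{-37800 + \left(-77 + 127\right)} = \frac{1}{-37800 + 50} = \frac{1}{-37750} = - \frac{1}{37750}$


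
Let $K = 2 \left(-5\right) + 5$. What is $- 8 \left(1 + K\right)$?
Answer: $32$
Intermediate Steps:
$K = -5$ ($K = -10 + 5 = -5$)
$- 8 \left(1 + K\right) = - 8 \left(1 - 5\right) = \left(-8\right) \left(-4\right) = 32$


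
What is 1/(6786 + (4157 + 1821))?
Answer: 1/12764 ≈ 7.8345e-5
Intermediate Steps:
1/(6786 + (4157 + 1821)) = 1/(6786 + 5978) = 1/12764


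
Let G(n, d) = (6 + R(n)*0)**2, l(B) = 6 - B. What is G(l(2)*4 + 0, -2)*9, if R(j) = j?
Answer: 324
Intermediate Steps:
G(n, d) = 36 (G(n, d) = (6 + n*0)**2 = (6 + 0)**2 = 6**2 = 36)
G(l(2)*4 + 0, -2)*9 = 36*9 = 324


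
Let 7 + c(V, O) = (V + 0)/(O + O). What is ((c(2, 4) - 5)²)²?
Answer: 4879681/256 ≈ 19061.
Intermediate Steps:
c(V, O) = -7 + V/(2*O) (c(V, O) = -7 + (V + 0)/(O + O) = -7 + V/((2*O)) = -7 + V*(1/(2*O)) = -7 + V/(2*O))
((c(2, 4) - 5)²)² = (((-7 + (½)*2/4) - 5)²)² = (((-7 + (½)*2*(¼)) - 5)²)² = (((-7 + ¼) - 5)²)² = ((-27/4 - 5)²)² = ((-47/4)²)² = (2209/16)² = 4879681/256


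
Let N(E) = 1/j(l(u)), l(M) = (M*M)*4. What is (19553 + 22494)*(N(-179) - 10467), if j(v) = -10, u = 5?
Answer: -4401101537/10 ≈ -4.4011e+8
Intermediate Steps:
l(M) = 4*M**2 (l(M) = M**2*4 = 4*M**2)
N(E) = -1/10 (N(E) = 1/(-10) = -1/10)
(19553 + 22494)*(N(-179) - 10467) = (19553 + 22494)*(-1/10 - 10467) = 42047*(-104671/10) = -4401101537/10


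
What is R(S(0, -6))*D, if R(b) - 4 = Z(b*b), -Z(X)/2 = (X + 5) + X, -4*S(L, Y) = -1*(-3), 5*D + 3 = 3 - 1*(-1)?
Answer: -33/20 ≈ -1.6500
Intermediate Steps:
D = ⅕ (D = -⅗ + (3 - 1*(-1))/5 = -⅗ + (3 + 1)/5 = -⅗ + (⅕)*4 = -⅗ + ⅘ = ⅕ ≈ 0.20000)
S(L, Y) = -¾ (S(L, Y) = -(-1)*(-3)/4 = -¼*3 = -¾)
Z(X) = -10 - 4*X (Z(X) = -2*((X + 5) + X) = -2*((5 + X) + X) = -2*(5 + 2*X) = -10 - 4*X)
R(b) = -6 - 4*b² (R(b) = 4 + (-10 - 4*b*b) = 4 + (-10 - 4*b²) = -6 - 4*b²)
R(S(0, -6))*D = (-6 - 4*(-¾)²)*(⅕) = (-6 - 4*9/16)*(⅕) = (-6 - 9/4)*(⅕) = -33/4*⅕ = -33/20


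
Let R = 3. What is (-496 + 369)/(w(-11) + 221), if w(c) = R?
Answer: -127/224 ≈ -0.56696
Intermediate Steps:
w(c) = 3
(-496 + 369)/(w(-11) + 221) = (-496 + 369)/(3 + 221) = -127/224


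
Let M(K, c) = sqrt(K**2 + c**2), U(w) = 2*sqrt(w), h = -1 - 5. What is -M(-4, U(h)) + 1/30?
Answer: 1/30 - 2*I*sqrt(2) ≈ 0.033333 - 2.8284*I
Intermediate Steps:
h = -6
-M(-4, U(h)) + 1/30 = -sqrt((-4)**2 + (2*sqrt(-6))**2) + 1/30 = -sqrt(16 + (2*(I*sqrt(6)))**2) + 1/30 = -sqrt(16 + (2*I*sqrt(6))**2) + 1/30 = -sqrt(16 - 24) + 1/30 = -sqrt(-8) + 1/30 = -2*I*sqrt(2) + 1/30 = 1/30 - 2*I*sqrt(2)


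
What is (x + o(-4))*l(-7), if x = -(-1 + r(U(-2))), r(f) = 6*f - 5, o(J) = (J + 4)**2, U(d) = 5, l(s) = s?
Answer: 168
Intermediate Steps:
o(J) = (4 + J)**2
r(f) = -5 + 6*f
x = -24 (x = -(-1 + (-5 + 6*5)) = -(-1 + (-5 + 30)) = -(-1 + 25) = -1*24 = -24)
(x + o(-4))*l(-7) = (-24 + (4 - 4)**2)*(-7) = (-24 + 0**2)*(-7) = (-24 + 0)*(-7) = -24*(-7) = 168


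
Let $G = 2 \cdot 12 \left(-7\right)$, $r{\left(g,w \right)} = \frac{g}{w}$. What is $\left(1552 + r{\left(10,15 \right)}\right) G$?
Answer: $-260848$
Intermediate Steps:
$G = -168$ ($G = 24 \left(-7\right) = -168$)
$\left(1552 + r{\left(10,15 \right)}\right) G = \left(1552 + \frac{10}{15}\right) \left(-168\right) = \left(1552 + 10 \cdot \frac{1}{15}\right) \left(-168\right) = \left(1552 + \frac{2}{3}\right) \left(-168\right) = \frac{4658}{3} \left(-168\right) = -260848$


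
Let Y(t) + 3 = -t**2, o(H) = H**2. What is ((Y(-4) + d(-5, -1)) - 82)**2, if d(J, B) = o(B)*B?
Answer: 10404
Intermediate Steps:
d(J, B) = B**3 (d(J, B) = B**2*B = B**3)
Y(t) = -3 - t**2
((Y(-4) + d(-5, -1)) - 82)**2 = (((-3 - 1*(-4)**2) + (-1)**3) - 82)**2 = (((-3 - 1*16) - 1) - 82)**2 = (((-3 - 16) - 1) - 82)**2 = ((-19 - 1) - 82)**2 = (-20 - 82)**2 = (-102)**2 = 10404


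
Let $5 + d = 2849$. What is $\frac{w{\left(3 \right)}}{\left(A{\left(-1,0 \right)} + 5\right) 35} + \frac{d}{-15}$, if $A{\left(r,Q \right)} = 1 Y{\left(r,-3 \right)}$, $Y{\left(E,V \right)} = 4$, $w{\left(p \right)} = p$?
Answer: $- \frac{19907}{105} \approx -189.59$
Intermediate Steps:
$d = 2844$ ($d = -5 + 2849 = 2844$)
$A{\left(r,Q \right)} = 4$ ($A{\left(r,Q \right)} = 1 \cdot 4 = 4$)
$\frac{w{\left(3 \right)}}{\left(A{\left(-1,0 \right)} + 5\right) 35} + \frac{d}{-15} = \frac{3}{\left(4 + 5\right) 35} + \frac{2844}{-15} = \frac{3}{9 \cdot 35} + 2844 \left(- \frac{1}{15}\right) = \frac{3}{315} - \frac{948}{5} = 3 \cdot \frac{1}{315} - \frac{948}{5} = \frac{1}{105} - \frac{948}{5} = - \frac{19907}{105}$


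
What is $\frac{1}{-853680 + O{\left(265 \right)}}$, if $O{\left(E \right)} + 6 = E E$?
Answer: $- \frac{1}{783461} \approx -1.2764 \cdot 10^{-6}$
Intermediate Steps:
$O{\left(E \right)} = -6 + E^{2}$ ($O{\left(E \right)} = -6 + E E = -6 + E^{2}$)
$\frac{1}{-853680 + O{\left(265 \right)}} = \frac{1}{-853680 - \left(6 - 265^{2}\right)} = \frac{1}{-853680 + \left(-6 + 70225\right)} = \frac{1}{-853680 + 70219} = \frac{1}{-783461} = - \frac{1}{783461}$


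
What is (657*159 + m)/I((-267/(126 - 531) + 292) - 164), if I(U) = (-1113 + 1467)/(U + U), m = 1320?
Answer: 612448309/7965 ≈ 76893.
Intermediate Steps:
I(U) = 177/U (I(U) = 354/((2*U)) = 354*(1/(2*U)) = 177/U)
(657*159 + m)/I((-267/(126 - 531) + 292) - 164) = (657*159 + 1320)/((177/((-267/(126 - 531) + 292) - 164))) = (104463 + 1320)/((177/((-267/(-405) + 292) - 164))) = 105783/((177/((-267*(-1/405) + 292) - 164))) = 105783/((177/((89/135 + 292) - 164))) = 105783/((177/(39509/135 - 164))) = 105783/((177/(17369/135))) = 105783/((177*(135/17369))) = 105783/(23895/17369) = 105783*(17369/23895) = 612448309/7965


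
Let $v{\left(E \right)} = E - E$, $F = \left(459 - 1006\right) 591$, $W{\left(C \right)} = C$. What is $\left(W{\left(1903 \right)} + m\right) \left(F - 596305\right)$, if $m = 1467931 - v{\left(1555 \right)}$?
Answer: $-1351632889388$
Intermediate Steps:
$F = -323277$ ($F = \left(-547\right) 591 = -323277$)
$v{\left(E \right)} = 0$
$m = 1467931$ ($m = 1467931 - 0 = 1467931 + 0 = 1467931$)
$\left(W{\left(1903 \right)} + m\right) \left(F - 596305\right) = \left(1903 + 1467931\right) \left(-323277 - 596305\right) = 1469834 \left(-919582\right) = -1351632889388$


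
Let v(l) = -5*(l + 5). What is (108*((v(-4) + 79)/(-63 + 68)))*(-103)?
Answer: -823176/5 ≈ -1.6464e+5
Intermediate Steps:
v(l) = -25 - 5*l (v(l) = -5*(5 + l) = -25 - 5*l)
(108*((v(-4) + 79)/(-63 + 68)))*(-103) = (108*(((-25 - 5*(-4)) + 79)/(-63 + 68)))*(-103) = (108*(((-25 + 20) + 79)/5))*(-103) = (108*((-5 + 79)*(⅕)))*(-103) = (108*(74*(⅕)))*(-103) = (108*(74/5))*(-103) = (7992/5)*(-103) = -823176/5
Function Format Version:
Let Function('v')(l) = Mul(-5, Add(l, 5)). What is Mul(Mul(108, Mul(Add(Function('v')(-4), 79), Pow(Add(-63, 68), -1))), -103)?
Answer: Rational(-823176, 5) ≈ -1.6464e+5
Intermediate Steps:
Function('v')(l) = Add(-25, Mul(-5, l)) (Function('v')(l) = Mul(-5, Add(5, l)) = Add(-25, Mul(-5, l)))
Mul(Mul(108, Mul(Add(Function('v')(-4), 79), Pow(Add(-63, 68), -1))), -103) = Mul(Mul(108, Mul(Add(Add(-25, Mul(-5, -4)), 79), Pow(Add(-63, 68), -1))), -103) = Mul(Mul(108, Mul(Add(Add(-25, 20), 79), Pow(5, -1))), -103) = Mul(Mul(108, Mul(Add(-5, 79), Rational(1, 5))), -103) = Mul(Mul(108, Mul(74, Rational(1, 5))), -103) = Mul(Mul(108, Rational(74, 5)), -103) = Mul(Rational(7992, 5), -103) = Rational(-823176, 5)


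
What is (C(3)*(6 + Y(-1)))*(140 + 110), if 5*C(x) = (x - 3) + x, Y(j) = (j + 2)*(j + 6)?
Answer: 1650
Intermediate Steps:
Y(j) = (2 + j)*(6 + j)
C(x) = -⅗ + 2*x/5 (C(x) = ((x - 3) + x)/5 = ((-3 + x) + x)/5 = (-3 + 2*x)/5 = -⅗ + 2*x/5)
(C(3)*(6 + Y(-1)))*(140 + 110) = ((-⅗ + (⅖)*3)*(6 + (12 + (-1)² + 8*(-1))))*(140 + 110) = ((-⅗ + 6/5)*(6 + (12 + 1 - 8)))*250 = (3*(6 + 5)/5)*250 = ((⅗)*11)*250 = (33/5)*250 = 1650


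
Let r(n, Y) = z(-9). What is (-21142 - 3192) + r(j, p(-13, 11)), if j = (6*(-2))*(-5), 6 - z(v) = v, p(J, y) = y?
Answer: -24319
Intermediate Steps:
z(v) = 6 - v
j = 60 (j = -12*(-5) = 60)
r(n, Y) = 15 (r(n, Y) = 6 - 1*(-9) = 6 + 9 = 15)
(-21142 - 3192) + r(j, p(-13, 11)) = (-21142 - 3192) + 15 = -24334 + 15 = -24319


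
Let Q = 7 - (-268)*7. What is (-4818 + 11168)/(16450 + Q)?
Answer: 6350/18333 ≈ 0.34637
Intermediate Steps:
Q = 1883 (Q = 7 - 67*(-28) = 7 + 1876 = 1883)
(-4818 + 11168)/(16450 + Q) = (-4818 + 11168)/(16450 + 1883) = 6350/18333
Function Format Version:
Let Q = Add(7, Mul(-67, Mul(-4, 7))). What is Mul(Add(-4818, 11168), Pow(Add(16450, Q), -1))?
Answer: Rational(6350, 18333) ≈ 0.34637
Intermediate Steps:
Q = 1883 (Q = Add(7, Mul(-67, -28)) = Add(7, 1876) = 1883)
Mul(Add(-4818, 11168), Pow(Add(16450, Q), -1)) = Mul(Add(-4818, 11168), Pow(Add(16450, 1883), -1)) = Mul(6350, Pow(18333, -1)) = Mul(6350, Rational(1, 18333)) = Rational(6350, 18333)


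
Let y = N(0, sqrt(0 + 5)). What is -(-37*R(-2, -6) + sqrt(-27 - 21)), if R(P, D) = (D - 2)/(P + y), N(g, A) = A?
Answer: -592 - 296*sqrt(5) - 4*I*sqrt(3) ≈ -1253.9 - 6.9282*I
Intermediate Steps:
y = sqrt(5) (y = sqrt(0 + 5) = sqrt(5) ≈ 2.2361)
R(P, D) = (-2 + D)/(P + sqrt(5)) (R(P, D) = (D - 2)/(P + sqrt(5)) = (-2 + D)/(P + sqrt(5)))
-(-37*R(-2, -6) + sqrt(-27 - 21)) = -(-37*(-2 - 6)/(-2 + sqrt(5)) + sqrt(-27 - 21)) = -(-37*(-8)/(-2 + sqrt(5)) + sqrt(-48)) = -(-(-296)/(-2 + sqrt(5)) + 4*I*sqrt(3)) = -(296/(-2 + sqrt(5)) + 4*I*sqrt(3)) = -296/(-2 + sqrt(5)) - 4*I*sqrt(3)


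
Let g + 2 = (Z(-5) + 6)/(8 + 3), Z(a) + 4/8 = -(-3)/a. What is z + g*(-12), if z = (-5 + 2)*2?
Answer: 696/55 ≈ 12.655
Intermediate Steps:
z = -6 (z = -3*2 = -6)
Z(a) = -1/2 + 3/a (Z(a) = -1/2 - (-3)/a = -1/2 + 3/a)
g = -171/110 (g = -2 + ((1/2)*(6 - 1*(-5))/(-5) + 6)/(8 + 3) = -2 + ((1/2)*(-1/5)*(6 + 5) + 6)/11 = -2 + ((1/2)*(-1/5)*11 + 6)*(1/11) = -2 + (-11/10 + 6)*(1/11) = -2 + (49/10)*(1/11) = -2 + 49/110 = -171/110 ≈ -1.5545)
z + g*(-12) = -6 - 171/110*(-12) = -6 + 1026/55 = 696/55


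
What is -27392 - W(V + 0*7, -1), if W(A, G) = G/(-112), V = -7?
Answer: -3067905/112 ≈ -27392.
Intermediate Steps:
W(A, G) = -G/112 (W(A, G) = G*(-1/112) = -G/112)
-27392 - W(V + 0*7, -1) = -27392 - (-1)*(-1)/112 = -27392 - 1*1/112 = -27392 - 1/112 = -3067905/112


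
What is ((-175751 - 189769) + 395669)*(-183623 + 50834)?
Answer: -4003455561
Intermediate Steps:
((-175751 - 189769) + 395669)*(-183623 + 50834) = (-365520 + 395669)*(-132789) = 30149*(-132789) = -4003455561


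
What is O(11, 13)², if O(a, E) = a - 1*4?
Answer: 49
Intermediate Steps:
O(a, E) = -4 + a (O(a, E) = a - 4 = -4 + a)
O(11, 13)² = (-4 + 11)² = 7² = 49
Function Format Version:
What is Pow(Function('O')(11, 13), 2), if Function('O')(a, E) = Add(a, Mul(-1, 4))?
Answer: 49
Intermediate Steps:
Function('O')(a, E) = Add(-4, a) (Function('O')(a, E) = Add(a, -4) = Add(-4, a))
Pow(Function('O')(11, 13), 2) = Pow(Add(-4, 11), 2) = Pow(7, 2) = 49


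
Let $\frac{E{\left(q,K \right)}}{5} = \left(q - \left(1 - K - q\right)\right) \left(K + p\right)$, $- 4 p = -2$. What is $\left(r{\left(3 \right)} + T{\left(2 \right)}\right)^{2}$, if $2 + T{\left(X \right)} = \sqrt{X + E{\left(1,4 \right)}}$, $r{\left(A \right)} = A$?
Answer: $\frac{231}{2} + \sqrt{458} \approx 136.9$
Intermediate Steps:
$p = \frac{1}{2}$ ($p = \left(- \frac{1}{4}\right) \left(-2\right) = \frac{1}{2} \approx 0.5$)
$E{\left(q,K \right)} = 5 \left(\frac{1}{2} + K\right) \left(-1 + K + 2 q\right)$ ($E{\left(q,K \right)} = 5 \left(q - \left(1 - K - q\right)\right) \left(K + \frac{1}{2}\right) = 5 \left(q - \left(1 - K - q\right)\right) \left(\frac{1}{2} + K\right) = 5 \left(q + \left(-1 + K + q\right)\right) \left(\frac{1}{2} + K\right) = 5 \left(-1 + K + 2 q\right) \left(\frac{1}{2} + K\right) = 5 \left(\frac{1}{2} + K\right) \left(-1 + K + 2 q\right)$)
$T{\left(X \right)} = -2 + \sqrt{\frac{225}{2} + X}$ ($T{\left(X \right)} = -2 + \sqrt{X + \left(- \frac{5}{2} + 5 \cdot 1 + 5 \cdot 4^{2} - 10 + 10 \cdot 4 \cdot 1\right)} = -2 + \sqrt{X + \left(- \frac{5}{2} + 5 + 5 \cdot 16 - 10 + 40\right)} = -2 + \sqrt{X + \left(- \frac{5}{2} + 5 + 80 - 10 + 40\right)} = -2 + \sqrt{X + \frac{225}{2}} = -2 + \sqrt{\frac{225}{2} + X}$)
$\left(r{\left(3 \right)} + T{\left(2 \right)}\right)^{2} = \left(3 - \left(2 - \frac{\sqrt{450 + 4 \cdot 2}}{2}\right)\right)^{2} = \left(3 - \left(2 - \frac{\sqrt{450 + 8}}{2}\right)\right)^{2} = \left(3 - \left(2 - \frac{\sqrt{458}}{2}\right)\right)^{2} = \left(1 + \frac{\sqrt{458}}{2}\right)^{2}$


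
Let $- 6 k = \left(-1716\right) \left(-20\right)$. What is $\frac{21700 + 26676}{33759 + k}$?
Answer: $\frac{48376}{28039} \approx 1.7253$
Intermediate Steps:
$k = -5720$ ($k = - \frac{\left(-1716\right) \left(-20\right)}{6} = \left(- \frac{1}{6}\right) 34320 = -5720$)
$\frac{21700 + 26676}{33759 + k} = \frac{21700 + 26676}{33759 - 5720} = \frac{48376}{28039}$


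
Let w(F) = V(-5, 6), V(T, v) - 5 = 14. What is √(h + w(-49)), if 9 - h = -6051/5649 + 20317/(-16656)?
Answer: √1862237948390421/7840812 ≈ 5.5037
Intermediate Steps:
V(T, v) = 19 (V(T, v) = 5 + 14 = 19)
h = 354121295/31363248 (h = 9 - (-6051/5649 + 20317/(-16656)) = 9 - (-6051*1/5649 + 20317*(-1/16656)) = 9 - (-2017/1883 - 20317/16656) = 9 - 1*(-71852063/31363248) = 9 + 71852063/31363248 = 354121295/31363248 ≈ 11.291)
w(F) = 19
√(h + w(-49)) = √(354121295/31363248 + 19) = √(950023007/31363248) = √1862237948390421/7840812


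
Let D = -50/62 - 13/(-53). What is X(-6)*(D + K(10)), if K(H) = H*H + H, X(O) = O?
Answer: -1078848/1643 ≈ -656.63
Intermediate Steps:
K(H) = H + H² (K(H) = H² + H = H + H²)
D = -922/1643 (D = -50*1/62 - 13*(-1/53) = -25/31 + 13/53 = -922/1643 ≈ -0.56117)
X(-6)*(D + K(10)) = -6*(-922/1643 + 10*(1 + 10)) = -6*(-922/1643 + 10*11) = -6*(-922/1643 + 110) = -6*179808/1643 = -1078848/1643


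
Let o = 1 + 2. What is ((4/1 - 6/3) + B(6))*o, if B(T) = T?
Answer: 24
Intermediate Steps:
o = 3
((4/1 - 6/3) + B(6))*o = ((4/1 - 6/3) + 6)*3 = ((4*1 - 6*⅓) + 6)*3 = ((4 - 2) + 6)*3 = (2 + 6)*3 = 8*3 = 24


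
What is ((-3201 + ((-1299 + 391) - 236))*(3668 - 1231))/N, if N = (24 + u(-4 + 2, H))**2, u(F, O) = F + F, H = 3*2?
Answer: -2117753/80 ≈ -26472.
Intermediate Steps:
H = 6
u(F, O) = 2*F
N = 400 (N = (24 + 2*(-4 + 2))**2 = (24 + 2*(-2))**2 = (24 - 4)**2 = 20**2 = 400)
((-3201 + ((-1299 + 391) - 236))*(3668 - 1231))/N = ((-3201 + ((-1299 + 391) - 236))*(3668 - 1231))/400 = ((-3201 + (-908 - 236))*2437)*(1/400) = ((-3201 - 1144)*2437)*(1/400) = -4345*2437*(1/400) = -10588765*1/400 = -2117753/80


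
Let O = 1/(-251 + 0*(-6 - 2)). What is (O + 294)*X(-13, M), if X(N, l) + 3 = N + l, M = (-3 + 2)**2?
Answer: -1106895/251 ≈ -4409.9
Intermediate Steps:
M = 1 (M = (-1)**2 = 1)
O = -1/251 (O = 1/(-251 + 0*(-8)) = 1/(-251 + 0) = 1/(-251) = -1/251 ≈ -0.0039841)
X(N, l) = -3 + N + l (X(N, l) = -3 + (N + l) = -3 + N + l)
(O + 294)*X(-13, M) = (-1/251 + 294)*(-3 - 13 + 1) = (73793/251)*(-15) = -1106895/251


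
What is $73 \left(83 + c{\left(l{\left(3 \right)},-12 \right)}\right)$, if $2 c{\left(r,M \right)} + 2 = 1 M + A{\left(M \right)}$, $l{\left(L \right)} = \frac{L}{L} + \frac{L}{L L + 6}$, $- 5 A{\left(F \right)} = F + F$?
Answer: $\frac{28616}{5} \approx 5723.2$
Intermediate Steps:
$A{\left(F \right)} = - \frac{2 F}{5}$ ($A{\left(F \right)} = - \frac{F + F}{5} = - \frac{2 F}{5}$)
$l{\left(L \right)} = 1 + \frac{L}{6 + L^{2}}$ ($l{\left(L \right)} = 1 + \frac{L}{L^{2} + 6} = 1 + \frac{L}{6 + L^{2}}$)
$c{\left(r,M \right)} = -1 + \frac{3 M}{10}$ ($c{\left(r,M \right)} = -1 + \frac{1 M - \frac{2 M}{5}}{2} = -1 + \frac{M - \frac{2 M}{5}}{2} = -1 + \frac{\frac{3}{5} M}{2} = -1 + \frac{3 M}{10}$)
$73 \left(83 + c{\left(l{\left(3 \right)},-12 \right)}\right) = 73 \left(83 + \left(-1 + \frac{3}{10} \left(-12\right)\right)\right) = 73 \left(83 - \frac{23}{5}\right) = 73 \cdot \frac{392}{5} = \frac{28616}{5}$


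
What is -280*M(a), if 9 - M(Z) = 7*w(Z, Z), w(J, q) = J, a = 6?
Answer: 9240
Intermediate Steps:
M(Z) = 9 - 7*Z
-280*M(a) = -280*(9 - 7*6) = -280*(9 - 42) = -280*(-33) = 9240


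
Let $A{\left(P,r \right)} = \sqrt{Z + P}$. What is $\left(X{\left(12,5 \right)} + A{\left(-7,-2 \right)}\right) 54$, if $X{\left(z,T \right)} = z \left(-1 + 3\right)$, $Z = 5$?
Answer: $1296 + 54 i \sqrt{2} \approx 1296.0 + 76.368 i$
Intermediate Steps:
$A{\left(P,r \right)} = \sqrt{5 + P}$
$X{\left(z,T \right)} = 2 z$ ($X{\left(z,T \right)} = z 2 = 2 z$)
$\left(X{\left(12,5 \right)} + A{\left(-7,-2 \right)}\right) 54 = \left(2 \cdot 12 + \sqrt{5 - 7}\right) 54 = \left(24 + \sqrt{-2}\right) 54 = \left(24 + i \sqrt{2}\right) 54 = 1296 + 54 i \sqrt{2}$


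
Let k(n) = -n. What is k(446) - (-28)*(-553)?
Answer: -15930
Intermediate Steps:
k(446) - (-28)*(-553) = -1*446 - (-28)*(-553) = -446 - 1*15484 = -446 - 15484 = -15930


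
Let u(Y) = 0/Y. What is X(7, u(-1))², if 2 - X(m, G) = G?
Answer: 4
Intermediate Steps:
u(Y) = 0
X(m, G) = 2 - G
X(7, u(-1))² = (2 - 1*0)² = (2 + 0)² = 2² = 4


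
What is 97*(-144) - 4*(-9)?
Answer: -13932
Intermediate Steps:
97*(-144) - 4*(-9) = -13968 + 36 = -13932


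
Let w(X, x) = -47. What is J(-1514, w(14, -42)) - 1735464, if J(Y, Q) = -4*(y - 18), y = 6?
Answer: -1735416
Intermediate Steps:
J(Y, Q) = 48 (J(Y, Q) = -4*(6 - 18) = -4*(-12) = 48)
J(-1514, w(14, -42)) - 1735464 = 48 - 1735464 = -1735416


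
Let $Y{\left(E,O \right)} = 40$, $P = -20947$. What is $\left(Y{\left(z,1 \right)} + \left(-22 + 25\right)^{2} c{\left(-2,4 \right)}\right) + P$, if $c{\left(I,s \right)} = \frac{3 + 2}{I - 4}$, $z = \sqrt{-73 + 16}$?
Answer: $- \frac{41829}{2} \approx -20915.0$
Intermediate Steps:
$z = i \sqrt{57}$ ($z = \sqrt{-57} = i \sqrt{57} \approx 7.5498 i$)
$c{\left(I,s \right)} = \frac{5}{-4 + I}$
$\left(Y{\left(z,1 \right)} + \left(-22 + 25\right)^{2} c{\left(-2,4 \right)}\right) + P = \left(40 + \left(-22 + 25\right)^{2} \frac{5}{-4 - 2}\right) - 20947 = \left(40 + 3^{2} \frac{5}{-6}\right) - 20947 = \left(40 + 9 \cdot 5 \left(- \frac{1}{6}\right)\right) - 20947 = \left(40 + 9 \left(- \frac{5}{6}\right)\right) - 20947 = \left(40 - \frac{15}{2}\right) - 20947 = \frac{65}{2} - 20947 = - \frac{41829}{2}$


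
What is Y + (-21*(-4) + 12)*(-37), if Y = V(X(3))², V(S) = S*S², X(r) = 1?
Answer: -3551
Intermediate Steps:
V(S) = S³
Y = 1 (Y = (1³)² = 1² = 1)
Y + (-21*(-4) + 12)*(-37) = 1 + (-21*(-4) + 12)*(-37) = 1 + (84 + 12)*(-37) = 1 + 96*(-37) = 1 - 3552 = -3551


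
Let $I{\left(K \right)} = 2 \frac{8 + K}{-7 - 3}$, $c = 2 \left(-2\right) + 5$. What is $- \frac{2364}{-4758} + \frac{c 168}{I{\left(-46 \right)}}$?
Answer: $\frac{340546}{15067} \approx 22.602$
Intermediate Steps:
$c = 1$ ($c = -4 + 5 = 1$)
$I{\left(K \right)} = - \frac{8}{5} - \frac{K}{5}$ ($I{\left(K \right)} = 2 \frac{8 + K}{-10} = 2 \left(8 + K\right) \left(- \frac{1}{10}\right) = 2 \left(- \frac{4}{5} - \frac{K}{10}\right) = - \frac{8}{5} - \frac{K}{5}$)
$- \frac{2364}{-4758} + \frac{c 168}{I{\left(-46 \right)}} = - \frac{2364}{-4758} + \frac{1 \cdot 168}{- \frac{8}{5} - - \frac{46}{5}} = \left(-2364\right) \left(- \frac{1}{4758}\right) + \frac{168}{- \frac{8}{5} + \frac{46}{5}} = \frac{394}{793} + \frac{168}{\frac{38}{5}} = \frac{394}{793} + 168 \cdot \frac{5}{38} = \frac{394}{793} + \frac{420}{19} = \frac{340546}{15067}$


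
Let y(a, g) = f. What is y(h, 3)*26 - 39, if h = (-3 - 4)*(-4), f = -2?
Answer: -91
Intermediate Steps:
h = 28 (h = -7*(-4) = 28)
y(a, g) = -2
y(h, 3)*26 - 39 = -2*26 - 39 = -52 - 39 = -91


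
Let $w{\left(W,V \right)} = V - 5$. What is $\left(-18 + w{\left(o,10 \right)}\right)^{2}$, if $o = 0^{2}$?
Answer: $169$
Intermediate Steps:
$o = 0$
$w{\left(W,V \right)} = -5 + V$
$\left(-18 + w{\left(o,10 \right)}\right)^{2} = \left(-18 + \left(-5 + 10\right)\right)^{2} = \left(-18 + 5\right)^{2} = \left(-13\right)^{2} = 169$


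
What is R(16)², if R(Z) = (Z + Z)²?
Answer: 1048576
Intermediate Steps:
R(Z) = 4*Z² (R(Z) = (2*Z)² = 4*Z²)
R(16)² = (4*16²)² = (4*256)² = 1024² = 1048576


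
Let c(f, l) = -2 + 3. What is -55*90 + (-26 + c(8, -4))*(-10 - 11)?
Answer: -4425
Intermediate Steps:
c(f, l) = 1
-55*90 + (-26 + c(8, -4))*(-10 - 11) = -55*90 + (-26 + 1)*(-10 - 11) = -4950 - 25*(-21) = -4950 + 525 = -4425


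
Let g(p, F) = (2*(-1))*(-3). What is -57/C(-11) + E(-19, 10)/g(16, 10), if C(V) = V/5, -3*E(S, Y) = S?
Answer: 5339/198 ≈ 26.965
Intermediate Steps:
g(p, F) = 6 (g(p, F) = -2*(-3) = 6)
E(S, Y) = -S/3
C(V) = V/5 (C(V) = V*(1/5) = V/5)
-57/C(-11) + E(-19, 10)/g(16, 10) = -57/((1/5)*(-11)) - 1/3*(-19)/6 = -57/(-11/5) + (19/3)*(1/6) = -57*(-5/11) + 19/18 = 285/11 + 19/18 = 5339/198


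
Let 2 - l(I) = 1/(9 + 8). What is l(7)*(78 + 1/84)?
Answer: 72083/476 ≈ 151.43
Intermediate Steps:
l(I) = 33/17 (l(I) = 2 - 1/(9 + 8) = 2 - 1/17 = 33/17)
l(7)*(78 + 1/84) = 33*(78 + 1/84)/17 = (33/17)*(6553/84) = 72083/476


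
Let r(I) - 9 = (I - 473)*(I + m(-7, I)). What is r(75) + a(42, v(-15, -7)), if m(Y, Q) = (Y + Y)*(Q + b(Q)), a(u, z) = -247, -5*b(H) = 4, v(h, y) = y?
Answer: 1916772/5 ≈ 3.8335e+5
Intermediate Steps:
b(H) = -⅘ (b(H) = -⅕*4 = -⅘)
m(Y, Q) = 2*Y*(-⅘ + Q) (m(Y, Q) = (Y + Y)*(Q - ⅘) = (2*Y)*(-⅘ + Q) = 2*Y*(-⅘ + Q))
r(I) = 9 + (-473 + I)*(56/5 - 13*I) (r(I) = 9 + (I - 473)*(I + (⅖)*(-7)*(-4 + 5*I)) = 9 + (-473 + I)*(I + (56/5 - 14*I)) = 9 + (-473 + I)*(56/5 - 13*I))
r(75) + a(42, v(-15, -7)) = (-26443/5 - 13*75² + (30801/5)*75) - 247 = (-26443/5 - 13*5625 + 462015) - 247 = (-26443/5 - 73125 + 462015) - 247 = 1918007/5 - 247 = 1916772/5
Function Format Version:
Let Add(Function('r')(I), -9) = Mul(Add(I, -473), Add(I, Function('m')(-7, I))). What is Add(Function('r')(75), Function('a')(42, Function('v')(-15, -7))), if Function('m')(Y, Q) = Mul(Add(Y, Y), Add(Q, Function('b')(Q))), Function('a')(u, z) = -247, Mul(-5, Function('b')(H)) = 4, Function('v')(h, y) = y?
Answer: Rational(1916772, 5) ≈ 3.8335e+5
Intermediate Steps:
Function('b')(H) = Rational(-4, 5) (Function('b')(H) = Mul(Rational(-1, 5), 4) = Rational(-4, 5))
Function('m')(Y, Q) = Mul(2, Y, Add(Rational(-4, 5), Q)) (Function('m')(Y, Q) = Mul(Add(Y, Y), Add(Q, Rational(-4, 5))) = Mul(Mul(2, Y), Add(Rational(-4, 5), Q)) = Mul(2, Y, Add(Rational(-4, 5), Q)))
Function('r')(I) = Add(9, Mul(Add(-473, I), Add(Rational(56, 5), Mul(-13, I)))) (Function('r')(I) = Add(9, Mul(Add(I, -473), Add(I, Mul(Rational(2, 5), -7, Add(-4, Mul(5, I)))))) = Add(9, Mul(Add(-473, I), Add(I, Add(Rational(56, 5), Mul(-14, I))))) = Add(9, Mul(Add(-473, I), Add(Rational(56, 5), Mul(-13, I)))))
Add(Function('r')(75), Function('a')(42, Function('v')(-15, -7))) = Add(Add(Rational(-26443, 5), Mul(-13, Pow(75, 2)), Mul(Rational(30801, 5), 75)), -247) = Add(Add(Rational(-26443, 5), Mul(-13, 5625), 462015), -247) = Add(Add(Rational(-26443, 5), -73125, 462015), -247) = Add(Rational(1918007, 5), -247) = Rational(1916772, 5)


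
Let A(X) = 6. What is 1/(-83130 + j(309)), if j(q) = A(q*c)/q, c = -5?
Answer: -103/8562388 ≈ -1.2029e-5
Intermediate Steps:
j(q) = 6/q
1/(-83130 + j(309)) = 1/(-83130 + 6/309) = 1/(-83130 + 6*(1/309)) = 1/(-83130 + 2/103) = 1/(-8562388/103) = -103/8562388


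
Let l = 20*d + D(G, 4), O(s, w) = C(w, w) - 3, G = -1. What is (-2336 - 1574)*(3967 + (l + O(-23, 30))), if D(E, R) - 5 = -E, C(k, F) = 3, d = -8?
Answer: -14908830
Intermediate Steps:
D(E, R) = 5 - E
O(s, w) = 0 (O(s, w) = 3 - 3 = 0)
l = -154 (l = 20*(-8) + (5 - 1*(-1)) = -160 + (5 + 1) = -160 + 6 = -154)
(-2336 - 1574)*(3967 + (l + O(-23, 30))) = (-2336 - 1574)*(3967 + (-154 + 0)) = -3910*(3967 - 154) = -3910*3813 = -14908830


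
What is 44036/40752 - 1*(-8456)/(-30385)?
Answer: 248358737/309562380 ≈ 0.80229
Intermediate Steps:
44036/40752 - 1*(-8456)/(-30385) = 44036*(1/40752) + 8456*(-1/30385) = 11009/10188 - 8456/30385 = 248358737/309562380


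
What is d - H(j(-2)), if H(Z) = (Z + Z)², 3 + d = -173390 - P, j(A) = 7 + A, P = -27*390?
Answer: -162963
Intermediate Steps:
P = -10530
d = -162863 (d = -3 + (-173390 - 1*(-10530)) = -3 + (-173390 + 10530) = -3 - 162860 = -162863)
H(Z) = 4*Z² (H(Z) = (2*Z)² = 4*Z²)
d - H(j(-2)) = -162863 - 4*(7 - 2)² = -162863 - 4*5² = -162863 - 4*25 = -162863 - 1*100 = -162863 - 100 = -162963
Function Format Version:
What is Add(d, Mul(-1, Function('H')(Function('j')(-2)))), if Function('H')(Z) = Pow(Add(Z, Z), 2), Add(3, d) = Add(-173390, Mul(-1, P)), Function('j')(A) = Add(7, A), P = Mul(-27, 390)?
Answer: -162963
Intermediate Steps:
P = -10530
d = -162863 (d = Add(-3, Add(-173390, Mul(-1, -10530))) = Add(-3, Add(-173390, 10530)) = Add(-3, -162860) = -162863)
Function('H')(Z) = Mul(4, Pow(Z, 2)) (Function('H')(Z) = Pow(Mul(2, Z), 2) = Mul(4, Pow(Z, 2)))
Add(d, Mul(-1, Function('H')(Function('j')(-2)))) = Add(-162863, Mul(-1, Mul(4, Pow(Add(7, -2), 2)))) = Add(-162863, Mul(-1, Mul(4, Pow(5, 2)))) = Add(-162863, Mul(-1, Mul(4, 25))) = Add(-162863, Mul(-1, 100)) = Add(-162863, -100) = -162963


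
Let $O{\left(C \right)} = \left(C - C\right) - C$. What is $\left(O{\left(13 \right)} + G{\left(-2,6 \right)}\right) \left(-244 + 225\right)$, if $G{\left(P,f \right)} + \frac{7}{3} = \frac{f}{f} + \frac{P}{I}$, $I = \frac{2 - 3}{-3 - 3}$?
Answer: $\frac{1501}{3} \approx 500.33$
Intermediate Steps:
$I = \frac{1}{6}$ ($I = - \frac{1}{-6} = \left(-1\right) \left(- \frac{1}{6}\right) = \frac{1}{6} \approx 0.16667$)
$G{\left(P,f \right)} = - \frac{4}{3} + 6 P$ ($G{\left(P,f \right)} = - \frac{7}{3} + \left(\frac{f}{f} + P \frac{1}{\frac{1}{6}}\right) = - \frac{7}{3} + \left(1 + P 6\right) = - \frac{7}{3} + \left(1 + 6 P\right) = - \frac{4}{3} + 6 P$)
$O{\left(C \right)} = - C$ ($O{\left(C \right)} = 0 - C = - C$)
$\left(O{\left(13 \right)} + G{\left(-2,6 \right)}\right) \left(-244 + 225\right) = \left(\left(-1\right) 13 + \left(- \frac{4}{3} + 6 \left(-2\right)\right)\right) \left(-244 + 225\right) = \left(-13 - \frac{40}{3}\right) \left(-19\right) = \left(- \frac{79}{3}\right) \left(-19\right) = \frac{1501}{3}$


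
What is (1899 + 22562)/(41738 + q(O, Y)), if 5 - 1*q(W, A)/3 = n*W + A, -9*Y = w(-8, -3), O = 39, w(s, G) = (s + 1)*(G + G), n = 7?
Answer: 24461/40948 ≈ 0.59737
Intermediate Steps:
w(s, G) = 2*G*(1 + s) (w(s, G) = (1 + s)*(2*G) = 2*G*(1 + s))
Y = -14/3 (Y = -2*(-3)*(1 - 8)/9 = -2*(-3)*(-7)/9 = -⅑*42 = -14/3 ≈ -4.6667)
q(W, A) = 15 - 21*W - 3*A (q(W, A) = 15 - 3*(7*W + A) = 15 - 3*(A + 7*W) = 15 + (-21*W - 3*A) = 15 - 21*W - 3*A)
(1899 + 22562)/(41738 + q(O, Y)) = (1899 + 22562)/(41738 + (15 - 21*39 - 3*(-14/3))) = 24461/(41738 + (15 - 819 + 14)) = 24461/(41738 - 790) = 24461/40948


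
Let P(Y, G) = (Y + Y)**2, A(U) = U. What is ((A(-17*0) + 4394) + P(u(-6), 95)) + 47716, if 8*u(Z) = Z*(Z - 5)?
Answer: 209529/4 ≈ 52382.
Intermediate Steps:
u(Z) = Z*(-5 + Z)/8 (u(Z) = (Z*(Z - 5))/8 = (Z*(-5 + Z))/8 = Z*(-5 + Z)/8)
P(Y, G) = 4*Y**2 (P(Y, G) = (2*Y)**2 = 4*Y**2)
((A(-17*0) + 4394) + P(u(-6), 95)) + 47716 = ((-17*0 + 4394) + 4*((1/8)*(-6)*(-5 - 6))**2) + 47716 = ((0 + 4394) + 4*((1/8)*(-6)*(-11))**2) + 47716 = (4394 + 4*(33/4)**2) + 47716 = (4394 + 4*(1089/16)) + 47716 = (4394 + 1089/4) + 47716 = 18665/4 + 47716 = 209529/4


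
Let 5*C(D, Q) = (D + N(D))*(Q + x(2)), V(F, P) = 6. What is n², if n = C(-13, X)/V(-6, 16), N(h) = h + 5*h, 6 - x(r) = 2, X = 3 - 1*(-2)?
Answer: 74529/100 ≈ 745.29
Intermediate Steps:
X = 5 (X = 3 + 2 = 5)
x(r) = 4 (x(r) = 6 - 1*2 = 6 - 2 = 4)
N(h) = 6*h
C(D, Q) = 7*D*(4 + Q)/5 (C(D, Q) = ((D + 6*D)*(Q + 4))/5 = ((7*D)*(4 + Q))/5 = (7*D*(4 + Q))/5 = 7*D*(4 + Q)/5)
n = -273/10 (n = ((7/5)*(-13)*(4 + 5))/6 = ((7/5)*(-13)*9)*(⅙) = -819/5*⅙ = -273/10 ≈ -27.300)
n² = (-273/10)² = 74529/100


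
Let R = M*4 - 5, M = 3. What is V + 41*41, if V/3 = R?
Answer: 1702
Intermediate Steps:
R = 7 (R = 3*4 - 5 = 12 - 5 = 7)
V = 21 (V = 3*7 = 21)
V + 41*41 = 21 + 41*41 = 21 + 1681 = 1702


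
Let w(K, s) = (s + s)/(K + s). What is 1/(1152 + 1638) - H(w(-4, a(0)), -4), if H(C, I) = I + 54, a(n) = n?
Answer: -139499/2790 ≈ -50.000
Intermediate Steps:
w(K, s) = 2*s/(K + s) (w(K, s) = (2*s)/(K + s) = 2*s/(K + s))
H(C, I) = 54 + I
1/(1152 + 1638) - H(w(-4, a(0)), -4) = 1/(1152 + 1638) - (54 - 4) = 1/2790 - 1*50 = 1/2790 - 50 = -139499/2790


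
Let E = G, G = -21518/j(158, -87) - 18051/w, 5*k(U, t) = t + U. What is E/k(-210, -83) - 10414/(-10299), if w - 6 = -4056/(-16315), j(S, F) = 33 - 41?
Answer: 69540839071/15776049396 ≈ 4.4080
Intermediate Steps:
j(S, F) = -8
k(U, t) = U/5 + t/5 (k(U, t) = (t + U)/5 = (U + t)/5 = U/5 + t/5)
w = 7842/1255 (w = 6 - 4056/(-16315) = 6 - 4056*(-1/16315) = 6 + 312/1255 = 7842/1255 ≈ 6.2486)
G = -1040657/5228 (G = -21518/(-8) - 18051/7842/1255 = -21518*(-1/8) - 18051*1255/7842 = 10759/4 - 7551335/2614 = -1040657/5228 ≈ -199.05)
E = -1040657/5228 ≈ -199.05
E/k(-210, -83) - 10414/(-10299) = -1040657/(5228*((1/5)*(-210) + (1/5)*(-83))) - 10414/(-10299) = -1040657/(5228*(-42 - 83/5)) - 10414*(-1/10299) = -1040657/(5228*(-293/5)) + 10414/10299 = -1040657/5228*(-5/293) + 10414/10299 = 5203285/1531804 + 10414/10299 = 69540839071/15776049396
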